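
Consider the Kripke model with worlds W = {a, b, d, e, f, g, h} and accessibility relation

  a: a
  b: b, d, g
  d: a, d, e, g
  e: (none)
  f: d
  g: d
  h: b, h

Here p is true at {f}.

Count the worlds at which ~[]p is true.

a: []p is F. ✓
b: []p is F. ✓
d: []p is F. ✓
e: []p is T. ✗
f: []p is F. ✓
g: []p is F. ✓
h: []p is F. ✓
Satisfying worlds: {a, b, d, f, g, h}.

6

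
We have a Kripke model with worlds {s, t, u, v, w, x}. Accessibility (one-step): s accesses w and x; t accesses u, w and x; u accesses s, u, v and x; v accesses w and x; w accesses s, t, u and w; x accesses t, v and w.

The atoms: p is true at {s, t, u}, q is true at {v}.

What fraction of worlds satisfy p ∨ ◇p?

s: p is T, ◇p is F. ✓
t: p is T, ◇p is T. ✓
u: p is T, ◇p is T. ✓
v: p is F, ◇p is F. ✗
w: p is F, ◇p is T. ✓
x: p is F, ◇p is T. ✓
That's 5 of 6 worlds, so 5/6.

5/6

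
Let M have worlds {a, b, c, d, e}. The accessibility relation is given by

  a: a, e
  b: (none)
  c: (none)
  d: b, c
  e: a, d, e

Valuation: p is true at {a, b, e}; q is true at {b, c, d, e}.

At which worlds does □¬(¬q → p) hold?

a: successors {a, e}; ¬(¬q → p) there: a:F, e:F. ✗
b: no successors, so □¬(¬q → p) holds vacuously. ✓
c: no successors, so □¬(¬q → p) holds vacuously. ✓
d: successors {b, c}; ¬(¬q → p) there: b:F, c:F. ✗
e: successors {a, d, e}; ¬(¬q → p) there: a:F, d:F, e:F. ✗

{b, c}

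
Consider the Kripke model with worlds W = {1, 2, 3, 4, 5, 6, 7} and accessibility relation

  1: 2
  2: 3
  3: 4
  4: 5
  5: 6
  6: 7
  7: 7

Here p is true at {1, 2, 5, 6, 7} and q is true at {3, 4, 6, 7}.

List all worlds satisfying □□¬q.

{3}

1: successors {2}; □¬q there: 2:F. ✗
2: successors {3}; □¬q there: 3:F. ✗
3: successors {4}; □¬q there: 4:T. ✓
4: successors {5}; □¬q there: 5:F. ✗
5: successors {6}; □¬q there: 6:F. ✗
6: successors {7}; □¬q there: 7:F. ✗
7: successors {7}; □¬q there: 7:F. ✗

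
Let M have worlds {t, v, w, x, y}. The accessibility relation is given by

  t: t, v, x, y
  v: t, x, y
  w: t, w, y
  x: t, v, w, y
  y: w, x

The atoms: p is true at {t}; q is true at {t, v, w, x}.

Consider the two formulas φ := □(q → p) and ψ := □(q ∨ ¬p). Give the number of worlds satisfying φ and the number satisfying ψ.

0 and 5

For □(q → p):
t: successors {t, v, x, y}; q → p there: t:T, v:F, x:F, y:T. ✗
v: successors {t, x, y}; q → p there: t:T, x:F, y:T. ✗
w: successors {t, w, y}; q → p there: t:T, w:F, y:T. ✗
x: successors {t, v, w, y}; q → p there: t:T, v:F, w:F, y:T. ✗
y: successors {w, x}; q → p there: w:F, x:F. ✗
— 0 worlds.
For □(q ∨ ¬p):
t: successors {t, v, x, y}; q ∨ ¬p there: t:T, v:T, x:T, y:T. ✓
v: successors {t, x, y}; q ∨ ¬p there: t:T, x:T, y:T. ✓
w: successors {t, w, y}; q ∨ ¬p there: t:T, w:T, y:T. ✓
x: successors {t, v, w, y}; q ∨ ¬p there: t:T, v:T, w:T, y:T. ✓
y: successors {w, x}; q ∨ ¬p there: w:T, x:T. ✓
— 5 worlds.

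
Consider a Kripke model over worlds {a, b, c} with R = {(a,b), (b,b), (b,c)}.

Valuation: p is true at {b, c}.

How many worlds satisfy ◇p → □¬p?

1

a: ◇p is T, □¬p is F. ✗
b: ◇p is T, □¬p is F. ✗
c: ◇p is F, □¬p is T. ✓
Satisfying worlds: {c}.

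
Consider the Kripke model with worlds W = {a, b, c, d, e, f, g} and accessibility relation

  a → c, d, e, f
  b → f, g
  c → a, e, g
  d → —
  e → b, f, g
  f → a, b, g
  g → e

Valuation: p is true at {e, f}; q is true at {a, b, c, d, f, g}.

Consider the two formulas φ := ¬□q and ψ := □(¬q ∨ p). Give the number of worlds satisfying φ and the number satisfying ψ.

For ¬□q:
a: □q is F. ✓
b: □q is T. ✗
c: □q is F. ✓
d: □q is T. ✗
e: □q is T. ✗
f: □q is T. ✗
g: □q is F. ✓
— 3 worlds.
For □(¬q ∨ p):
a: successors {c, d, e, f}; ¬q ∨ p there: c:F, d:F, e:T, f:T. ✗
b: successors {f, g}; ¬q ∨ p there: f:T, g:F. ✗
c: successors {a, e, g}; ¬q ∨ p there: a:F, e:T, g:F. ✗
d: no successors, so □(¬q ∨ p) holds vacuously. ✓
e: successors {b, f, g}; ¬q ∨ p there: b:F, f:T, g:F. ✗
f: successors {a, b, g}; ¬q ∨ p there: a:F, b:F, g:F. ✗
g: successors {e}; ¬q ∨ p there: e:T. ✓
— 2 worlds.

3 and 2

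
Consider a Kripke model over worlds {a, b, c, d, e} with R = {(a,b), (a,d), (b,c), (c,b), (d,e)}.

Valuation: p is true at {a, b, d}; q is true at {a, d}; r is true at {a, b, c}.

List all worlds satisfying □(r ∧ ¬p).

{b, e}

a: successors {b, d}; r ∧ ¬p there: b:F, d:F. ✗
b: successors {c}; r ∧ ¬p there: c:T. ✓
c: successors {b}; r ∧ ¬p there: b:F. ✗
d: successors {e}; r ∧ ¬p there: e:F. ✗
e: no successors, so □(r ∧ ¬p) holds vacuously. ✓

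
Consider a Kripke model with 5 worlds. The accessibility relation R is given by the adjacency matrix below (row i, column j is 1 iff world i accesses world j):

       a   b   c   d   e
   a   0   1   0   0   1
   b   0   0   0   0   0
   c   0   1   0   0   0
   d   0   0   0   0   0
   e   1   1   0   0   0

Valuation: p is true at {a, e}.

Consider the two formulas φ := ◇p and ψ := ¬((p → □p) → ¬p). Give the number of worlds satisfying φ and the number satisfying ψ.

For ◇p:
a: successors {b, e}; p there: b:F, e:T. ✓
b: no successors, so ◇p fails. ✗
c: successors {b}; p there: b:F. ✗
d: no successors, so ◇p fails. ✗
e: successors {a, b}; p there: a:T, b:F. ✓
— 2 worlds.
For ¬((p → □p) → ¬p):
a: (p → □p) → ¬p is T. ✗
b: (p → □p) → ¬p is T. ✗
c: (p → □p) → ¬p is T. ✗
d: (p → □p) → ¬p is T. ✗
e: (p → □p) → ¬p is T. ✗
— 0 worlds.

2 and 0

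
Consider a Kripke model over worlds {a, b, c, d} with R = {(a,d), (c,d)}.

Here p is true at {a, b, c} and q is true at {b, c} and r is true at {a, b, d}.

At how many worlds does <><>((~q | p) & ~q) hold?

0

a: successors {d}; <>((~q | p) & ~q) there: d:F. ✗
b: no successors, so <><>((~q | p) & ~q) fails. ✗
c: successors {d}; <>((~q | p) & ~q) there: d:F. ✗
d: no successors, so <><>((~q | p) & ~q) fails. ✗
Satisfying worlds: ∅.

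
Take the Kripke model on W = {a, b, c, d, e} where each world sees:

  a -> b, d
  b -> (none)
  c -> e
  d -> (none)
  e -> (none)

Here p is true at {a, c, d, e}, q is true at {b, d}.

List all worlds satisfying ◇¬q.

a: successors {b, d}; ¬q there: b:F, d:F. ✗
b: no successors, so ◇¬q fails. ✗
c: successors {e}; ¬q there: e:T. ✓
d: no successors, so ◇¬q fails. ✗
e: no successors, so ◇¬q fails. ✗

{c}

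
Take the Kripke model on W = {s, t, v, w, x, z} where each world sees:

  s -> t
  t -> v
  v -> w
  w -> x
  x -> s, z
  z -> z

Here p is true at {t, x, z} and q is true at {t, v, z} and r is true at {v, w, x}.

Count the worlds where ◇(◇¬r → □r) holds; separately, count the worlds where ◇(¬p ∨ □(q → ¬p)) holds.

For ◇(◇¬r → □r):
s: successors {t}; ◇¬r → □r there: t:T. ✓
t: successors {v}; ◇¬r → □r there: v:T. ✓
v: successors {w}; ◇¬r → □r there: w:T. ✓
w: successors {x}; ◇¬r → □r there: x:F. ✗
x: successors {s, z}; ◇¬r → □r there: s:F, z:F. ✗
z: successors {z}; ◇¬r → □r there: z:F. ✗
— 3 worlds.
For ◇(¬p ∨ □(q → ¬p)):
s: successors {t}; ¬p ∨ □(q → ¬p) there: t:T. ✓
t: successors {v}; ¬p ∨ □(q → ¬p) there: v:T. ✓
v: successors {w}; ¬p ∨ □(q → ¬p) there: w:T. ✓
w: successors {x}; ¬p ∨ □(q → ¬p) there: x:F. ✗
x: successors {s, z}; ¬p ∨ □(q → ¬p) there: s:T, z:F. ✓
z: successors {z}; ¬p ∨ □(q → ¬p) there: z:F. ✗
— 4 worlds.

3 and 4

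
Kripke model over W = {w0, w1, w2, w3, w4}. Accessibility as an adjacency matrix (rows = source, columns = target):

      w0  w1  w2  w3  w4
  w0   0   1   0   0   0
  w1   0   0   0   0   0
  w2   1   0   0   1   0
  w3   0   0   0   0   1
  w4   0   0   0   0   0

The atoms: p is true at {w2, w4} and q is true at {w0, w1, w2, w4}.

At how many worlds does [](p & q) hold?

w0: successors {w1}; p & q there: w1:F. ✗
w1: no successors, so [](p & q) holds vacuously. ✓
w2: successors {w0, w3}; p & q there: w0:F, w3:F. ✗
w3: successors {w4}; p & q there: w4:T. ✓
w4: no successors, so [](p & q) holds vacuously. ✓
Satisfying worlds: {w1, w3, w4}.

3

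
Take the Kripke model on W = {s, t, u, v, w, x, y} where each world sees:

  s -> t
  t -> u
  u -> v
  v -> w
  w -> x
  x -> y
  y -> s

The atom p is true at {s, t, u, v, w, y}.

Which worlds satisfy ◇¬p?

{w}

s: successors {t}; ¬p there: t:F. ✗
t: successors {u}; ¬p there: u:F. ✗
u: successors {v}; ¬p there: v:F. ✗
v: successors {w}; ¬p there: w:F. ✗
w: successors {x}; ¬p there: x:T. ✓
x: successors {y}; ¬p there: y:F. ✗
y: successors {s}; ¬p there: s:F. ✗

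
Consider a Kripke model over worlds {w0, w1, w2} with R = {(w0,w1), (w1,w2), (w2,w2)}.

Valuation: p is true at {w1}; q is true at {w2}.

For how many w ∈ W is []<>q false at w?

0

w0: successors {w1}; <>q there: w1:T. ✓
w1: successors {w2}; <>q there: w2:T. ✓
w2: successors {w2}; <>q there: w2:T. ✓
Satisfying worlds: {w0, w1, w2}.
So []<>q fails at the other 0 worlds.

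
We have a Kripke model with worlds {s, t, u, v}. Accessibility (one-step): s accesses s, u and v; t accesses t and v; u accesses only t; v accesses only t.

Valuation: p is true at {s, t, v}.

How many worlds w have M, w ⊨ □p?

3

s: successors {s, u, v}; p there: s:T, u:F, v:T. ✗
t: successors {t, v}; p there: t:T, v:T. ✓
u: successors {t}; p there: t:T. ✓
v: successors {t}; p there: t:T. ✓
Satisfying worlds: {t, u, v}.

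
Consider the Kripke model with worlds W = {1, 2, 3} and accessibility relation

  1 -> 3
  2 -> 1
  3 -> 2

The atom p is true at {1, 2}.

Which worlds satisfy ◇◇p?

{1, 3}

1: successors {3}; ◇p there: 3:T. ✓
2: successors {1}; ◇p there: 1:F. ✗
3: successors {2}; ◇p there: 2:T. ✓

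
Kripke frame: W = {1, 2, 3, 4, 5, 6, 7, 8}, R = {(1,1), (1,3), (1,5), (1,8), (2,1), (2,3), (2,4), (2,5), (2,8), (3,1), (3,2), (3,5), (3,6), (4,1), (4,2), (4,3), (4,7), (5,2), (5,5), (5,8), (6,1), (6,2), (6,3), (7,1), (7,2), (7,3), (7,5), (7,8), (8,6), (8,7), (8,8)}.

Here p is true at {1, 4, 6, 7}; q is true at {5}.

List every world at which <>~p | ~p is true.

{1, 2, 3, 4, 5, 6, 7, 8}

1: <>~p is T, ~p is F. ✓
2: <>~p is T, ~p is T. ✓
3: <>~p is T, ~p is T. ✓
4: <>~p is T, ~p is F. ✓
5: <>~p is T, ~p is T. ✓
6: <>~p is T, ~p is F. ✓
7: <>~p is T, ~p is F. ✓
8: <>~p is T, ~p is T. ✓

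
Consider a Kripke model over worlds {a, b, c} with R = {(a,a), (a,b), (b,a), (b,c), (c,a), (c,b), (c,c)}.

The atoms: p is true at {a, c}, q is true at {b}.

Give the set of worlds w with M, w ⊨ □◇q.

a: successors {a, b}; ◇q there: a:T, b:F. ✗
b: successors {a, c}; ◇q there: a:T, c:T. ✓
c: successors {a, b, c}; ◇q there: a:T, b:F, c:T. ✗

{b}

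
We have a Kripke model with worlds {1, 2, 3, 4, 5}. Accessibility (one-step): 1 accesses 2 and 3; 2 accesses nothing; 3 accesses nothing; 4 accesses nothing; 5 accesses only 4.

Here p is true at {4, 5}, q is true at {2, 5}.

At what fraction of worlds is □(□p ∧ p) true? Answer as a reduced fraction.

1: successors {2, 3}; □p ∧ p there: 2:F, 3:F. ✗
2: no successors, so □(□p ∧ p) holds vacuously. ✓
3: no successors, so □(□p ∧ p) holds vacuously. ✓
4: no successors, so □(□p ∧ p) holds vacuously. ✓
5: successors {4}; □p ∧ p there: 4:T. ✓
That's 4 of 5 worlds, so 4/5.

4/5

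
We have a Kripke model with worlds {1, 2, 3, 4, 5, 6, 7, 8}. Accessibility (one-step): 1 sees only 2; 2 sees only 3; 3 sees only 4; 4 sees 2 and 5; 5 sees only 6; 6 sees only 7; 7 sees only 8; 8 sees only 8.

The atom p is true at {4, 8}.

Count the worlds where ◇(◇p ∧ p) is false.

1: successors {2}; ◇p ∧ p there: 2:F. ✗
2: successors {3}; ◇p ∧ p there: 3:F. ✗
3: successors {4}; ◇p ∧ p there: 4:F. ✗
4: successors {2, 5}; ◇p ∧ p there: 2:F, 5:F. ✗
5: successors {6}; ◇p ∧ p there: 6:F. ✗
6: successors {7}; ◇p ∧ p there: 7:F. ✗
7: successors {8}; ◇p ∧ p there: 8:T. ✓
8: successors {8}; ◇p ∧ p there: 8:T. ✓
Satisfying worlds: {7, 8}.
So ◇(◇p ∧ p) fails at the other 6 worlds.

6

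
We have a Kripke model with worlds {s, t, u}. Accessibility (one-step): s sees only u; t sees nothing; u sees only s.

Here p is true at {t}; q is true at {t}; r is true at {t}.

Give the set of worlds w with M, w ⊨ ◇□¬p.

{s, u}

s: successors {u}; □¬p there: u:T. ✓
t: no successors, so ◇□¬p fails. ✗
u: successors {s}; □¬p there: s:T. ✓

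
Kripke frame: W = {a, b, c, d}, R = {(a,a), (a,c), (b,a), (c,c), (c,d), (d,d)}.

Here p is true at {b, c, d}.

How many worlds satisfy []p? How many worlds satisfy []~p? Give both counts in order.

2 and 1

For []p:
a: successors {a, c}; p there: a:F, c:T. ✗
b: successors {a}; p there: a:F. ✗
c: successors {c, d}; p there: c:T, d:T. ✓
d: successors {d}; p there: d:T. ✓
— 2 worlds.
For []~p:
a: successors {a, c}; ~p there: a:T, c:F. ✗
b: successors {a}; ~p there: a:T. ✓
c: successors {c, d}; ~p there: c:F, d:F. ✗
d: successors {d}; ~p there: d:F. ✗
— 1 world.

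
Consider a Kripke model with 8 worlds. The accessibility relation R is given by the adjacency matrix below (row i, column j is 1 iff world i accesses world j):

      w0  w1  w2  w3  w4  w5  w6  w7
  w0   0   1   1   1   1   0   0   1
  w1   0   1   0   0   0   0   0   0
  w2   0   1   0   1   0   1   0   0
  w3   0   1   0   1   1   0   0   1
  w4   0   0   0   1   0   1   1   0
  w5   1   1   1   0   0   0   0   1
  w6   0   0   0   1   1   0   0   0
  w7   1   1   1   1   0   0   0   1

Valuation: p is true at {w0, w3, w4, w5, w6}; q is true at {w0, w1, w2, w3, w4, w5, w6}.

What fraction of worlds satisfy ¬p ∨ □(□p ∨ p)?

5/8

w0: ¬p is F, □(□p ∨ p) is F. ✗
w1: ¬p is T, □(□p ∨ p) is F. ✓
w2: ¬p is T, □(□p ∨ p) is F. ✓
w3: ¬p is F, □(□p ∨ p) is F. ✗
w4: ¬p is F, □(□p ∨ p) is T. ✓
w5: ¬p is F, □(□p ∨ p) is F. ✗
w6: ¬p is F, □(□p ∨ p) is T. ✓
w7: ¬p is T, □(□p ∨ p) is F. ✓
That's 5 of 8 worlds, so 5/8.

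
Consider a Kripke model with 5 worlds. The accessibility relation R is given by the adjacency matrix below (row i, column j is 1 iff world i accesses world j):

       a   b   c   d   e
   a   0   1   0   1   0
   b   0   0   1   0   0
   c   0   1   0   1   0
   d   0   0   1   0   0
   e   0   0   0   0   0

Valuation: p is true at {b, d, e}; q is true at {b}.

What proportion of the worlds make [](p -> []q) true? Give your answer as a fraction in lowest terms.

a: successors {b, d}; p -> []q there: b:F, d:F. ✗
b: successors {c}; p -> []q there: c:T. ✓
c: successors {b, d}; p -> []q there: b:F, d:F. ✗
d: successors {c}; p -> []q there: c:T. ✓
e: no successors, so [](p -> []q) holds vacuously. ✓
That's 3 of 5 worlds, so 3/5.

3/5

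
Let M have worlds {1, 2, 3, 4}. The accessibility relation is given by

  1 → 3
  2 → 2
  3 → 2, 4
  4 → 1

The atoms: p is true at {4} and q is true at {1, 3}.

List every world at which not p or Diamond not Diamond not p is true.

1: not p is T, Diamond not Diamond not p is F. ✓
2: not p is T, Diamond not Diamond not p is F. ✓
3: not p is T, Diamond not Diamond not p is F. ✓
4: not p is F, Diamond not Diamond not p is F. ✗

{1, 2, 3}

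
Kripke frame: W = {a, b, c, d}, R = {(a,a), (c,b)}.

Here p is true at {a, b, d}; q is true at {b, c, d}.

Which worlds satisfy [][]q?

a: successors {a}; []q there: a:F. ✗
b: no successors, so [][]q holds vacuously. ✓
c: successors {b}; []q there: b:T. ✓
d: no successors, so [][]q holds vacuously. ✓

{b, c, d}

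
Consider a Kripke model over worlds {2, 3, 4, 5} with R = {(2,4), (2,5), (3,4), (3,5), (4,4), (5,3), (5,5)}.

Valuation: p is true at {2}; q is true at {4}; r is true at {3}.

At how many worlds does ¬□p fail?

2: □p is F. ✓
3: □p is F. ✓
4: □p is F. ✓
5: □p is F. ✓
Satisfying worlds: {2, 3, 4, 5}.
So ¬□p fails at the other 0 worlds.

0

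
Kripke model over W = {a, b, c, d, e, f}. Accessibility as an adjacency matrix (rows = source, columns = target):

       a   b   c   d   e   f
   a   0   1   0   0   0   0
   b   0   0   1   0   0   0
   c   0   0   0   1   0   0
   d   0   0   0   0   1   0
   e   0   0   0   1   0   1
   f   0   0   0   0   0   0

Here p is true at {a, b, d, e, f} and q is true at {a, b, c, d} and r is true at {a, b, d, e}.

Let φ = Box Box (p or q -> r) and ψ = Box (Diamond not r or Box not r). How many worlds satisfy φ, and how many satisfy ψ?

4 and 3

For Box Box (p or q -> r):
a: successors {b}; Box (p or q -> r) there: b:F. ✗
b: successors {c}; Box (p or q -> r) there: c:T. ✓
c: successors {d}; Box (p or q -> r) there: d:T. ✓
d: successors {e}; Box (p or q -> r) there: e:F. ✗
e: successors {d, f}; Box (p or q -> r) there: d:T, f:T. ✓
f: no successors, so Box Box (p or q -> r) holds vacuously. ✓
— 4 worlds.
For Box (Diamond not r or Box not r):
a: successors {b}; Diamond not r or Box not r there: b:T. ✓
b: successors {c}; Diamond not r or Box not r there: c:F. ✗
c: successors {d}; Diamond not r or Box not r there: d:F. ✗
d: successors {e}; Diamond not r or Box not r there: e:T. ✓
e: successors {d, f}; Diamond not r or Box not r there: d:F, f:T. ✗
f: no successors, so Box (Diamond not r or Box not r) holds vacuously. ✓
— 3 worlds.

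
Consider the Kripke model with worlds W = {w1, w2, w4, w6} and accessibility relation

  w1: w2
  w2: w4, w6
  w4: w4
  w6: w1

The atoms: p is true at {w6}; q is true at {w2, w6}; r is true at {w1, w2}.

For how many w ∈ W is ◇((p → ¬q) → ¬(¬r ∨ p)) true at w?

w1: successors {w2}; (p → ¬q) → ¬(¬r ∨ p) there: w2:T. ✓
w2: successors {w4, w6}; (p → ¬q) → ¬(¬r ∨ p) there: w4:F, w6:T. ✓
w4: successors {w4}; (p → ¬q) → ¬(¬r ∨ p) there: w4:F. ✗
w6: successors {w1}; (p → ¬q) → ¬(¬r ∨ p) there: w1:T. ✓
Satisfying worlds: {w1, w2, w6}.

3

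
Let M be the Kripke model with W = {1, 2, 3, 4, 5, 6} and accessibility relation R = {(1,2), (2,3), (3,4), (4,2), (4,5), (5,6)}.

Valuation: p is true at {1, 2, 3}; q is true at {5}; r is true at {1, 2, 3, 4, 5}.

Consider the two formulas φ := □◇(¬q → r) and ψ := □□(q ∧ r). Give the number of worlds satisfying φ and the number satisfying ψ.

4 and 2

For □◇(¬q → r):
1: successors {2}; ◇(¬q → r) there: 2:T. ✓
2: successors {3}; ◇(¬q → r) there: 3:T. ✓
3: successors {4}; ◇(¬q → r) there: 4:T. ✓
4: successors {2, 5}; ◇(¬q → r) there: 2:T, 5:F. ✗
5: successors {6}; ◇(¬q → r) there: 6:F. ✗
6: no successors, so □◇(¬q → r) holds vacuously. ✓
— 4 worlds.
For □□(q ∧ r):
1: successors {2}; □(q ∧ r) there: 2:F. ✗
2: successors {3}; □(q ∧ r) there: 3:F. ✗
3: successors {4}; □(q ∧ r) there: 4:F. ✗
4: successors {2, 5}; □(q ∧ r) there: 2:F, 5:F. ✗
5: successors {6}; □(q ∧ r) there: 6:T. ✓
6: no successors, so □□(q ∧ r) holds vacuously. ✓
— 2 worlds.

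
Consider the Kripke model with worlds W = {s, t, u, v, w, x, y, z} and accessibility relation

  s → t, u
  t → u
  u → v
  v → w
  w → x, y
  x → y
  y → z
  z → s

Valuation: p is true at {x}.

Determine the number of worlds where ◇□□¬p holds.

7

s: successors {t, u}; □□¬p there: t:T, u:T. ✓
t: successors {u}; □□¬p there: u:T. ✓
u: successors {v}; □□¬p there: v:F. ✗
v: successors {w}; □□¬p there: w:T. ✓
w: successors {x, y}; □□¬p there: x:T, y:T. ✓
x: successors {y}; □□¬p there: y:T. ✓
y: successors {z}; □□¬p there: z:T. ✓
z: successors {s}; □□¬p there: s:T. ✓
Satisfying worlds: {s, t, v, w, x, y, z}.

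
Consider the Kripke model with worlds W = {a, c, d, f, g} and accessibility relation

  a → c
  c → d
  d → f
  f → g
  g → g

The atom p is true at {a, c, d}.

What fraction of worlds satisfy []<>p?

1/5

a: successors {c}; <>p there: c:T. ✓
c: successors {d}; <>p there: d:F. ✗
d: successors {f}; <>p there: f:F. ✗
f: successors {g}; <>p there: g:F. ✗
g: successors {g}; <>p there: g:F. ✗
That's 1 of 5 worlds, so 1/5.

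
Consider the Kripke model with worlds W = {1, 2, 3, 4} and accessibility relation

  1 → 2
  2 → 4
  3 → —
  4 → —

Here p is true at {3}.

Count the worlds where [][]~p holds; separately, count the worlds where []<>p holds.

4 and 2

For [][]~p:
1: successors {2}; []~p there: 2:T. ✓
2: successors {4}; []~p there: 4:T. ✓
3: no successors, so [][]~p holds vacuously. ✓
4: no successors, so [][]~p holds vacuously. ✓
— 4 worlds.
For []<>p:
1: successors {2}; <>p there: 2:F. ✗
2: successors {4}; <>p there: 4:F. ✗
3: no successors, so []<>p holds vacuously. ✓
4: no successors, so []<>p holds vacuously. ✓
— 2 worlds.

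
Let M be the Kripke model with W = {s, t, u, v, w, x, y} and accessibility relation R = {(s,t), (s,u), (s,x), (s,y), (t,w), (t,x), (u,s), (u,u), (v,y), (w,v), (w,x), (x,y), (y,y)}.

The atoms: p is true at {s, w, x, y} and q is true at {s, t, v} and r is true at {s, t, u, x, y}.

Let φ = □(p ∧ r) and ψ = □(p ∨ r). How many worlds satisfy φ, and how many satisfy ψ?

For □(p ∧ r):
s: successors {t, u, x, y}; p ∧ r there: t:F, u:F, x:T, y:T. ✗
t: successors {w, x}; p ∧ r there: w:F, x:T. ✗
u: successors {s, u}; p ∧ r there: s:T, u:F. ✗
v: successors {y}; p ∧ r there: y:T. ✓
w: successors {v, x}; p ∧ r there: v:F, x:T. ✗
x: successors {y}; p ∧ r there: y:T. ✓
y: successors {y}; p ∧ r there: y:T. ✓
— 3 worlds.
For □(p ∨ r):
s: successors {t, u, x, y}; p ∨ r there: t:T, u:T, x:T, y:T. ✓
t: successors {w, x}; p ∨ r there: w:T, x:T. ✓
u: successors {s, u}; p ∨ r there: s:T, u:T. ✓
v: successors {y}; p ∨ r there: y:T. ✓
w: successors {v, x}; p ∨ r there: v:F, x:T. ✗
x: successors {y}; p ∨ r there: y:T. ✓
y: successors {y}; p ∨ r there: y:T. ✓
— 6 worlds.

3 and 6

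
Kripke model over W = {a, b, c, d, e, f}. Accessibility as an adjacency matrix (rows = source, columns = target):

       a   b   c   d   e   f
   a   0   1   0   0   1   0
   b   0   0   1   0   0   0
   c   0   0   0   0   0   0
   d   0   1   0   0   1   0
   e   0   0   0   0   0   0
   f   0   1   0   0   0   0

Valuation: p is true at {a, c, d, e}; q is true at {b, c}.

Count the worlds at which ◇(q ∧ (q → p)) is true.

a: successors {b, e}; q ∧ (q → p) there: b:F, e:F. ✗
b: successors {c}; q ∧ (q → p) there: c:T. ✓
c: no successors, so ◇(q ∧ (q → p)) fails. ✗
d: successors {b, e}; q ∧ (q → p) there: b:F, e:F. ✗
e: no successors, so ◇(q ∧ (q → p)) fails. ✗
f: successors {b}; q ∧ (q → p) there: b:F. ✗
Satisfying worlds: {b}.

1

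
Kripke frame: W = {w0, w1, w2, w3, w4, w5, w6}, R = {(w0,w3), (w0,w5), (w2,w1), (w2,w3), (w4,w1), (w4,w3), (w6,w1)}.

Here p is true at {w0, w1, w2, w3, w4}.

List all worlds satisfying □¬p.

w0: successors {w3, w5}; ¬p there: w3:F, w5:T. ✗
w1: no successors, so □¬p holds vacuously. ✓
w2: successors {w1, w3}; ¬p there: w1:F, w3:F. ✗
w3: no successors, so □¬p holds vacuously. ✓
w4: successors {w1, w3}; ¬p there: w1:F, w3:F. ✗
w5: no successors, so □¬p holds vacuously. ✓
w6: successors {w1}; ¬p there: w1:F. ✗

{w1, w3, w5}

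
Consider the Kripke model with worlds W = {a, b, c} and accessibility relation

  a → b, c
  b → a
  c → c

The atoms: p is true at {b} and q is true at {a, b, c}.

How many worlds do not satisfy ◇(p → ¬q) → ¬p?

1

a: ◇(p → ¬q) is T, ¬p is T. ✓
b: ◇(p → ¬q) is T, ¬p is F. ✗
c: ◇(p → ¬q) is T, ¬p is T. ✓
Satisfying worlds: {a, c}.
So ◇(p → ¬q) → ¬p fails at the other 1 world.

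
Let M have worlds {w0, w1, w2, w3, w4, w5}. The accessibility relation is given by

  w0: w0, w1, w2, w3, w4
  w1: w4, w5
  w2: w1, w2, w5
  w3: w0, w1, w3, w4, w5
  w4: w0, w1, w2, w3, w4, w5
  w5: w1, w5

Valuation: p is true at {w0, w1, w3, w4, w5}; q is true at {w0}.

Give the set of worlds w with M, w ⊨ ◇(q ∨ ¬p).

{w0, w2, w3, w4}

w0: successors {w0, w1, w2, w3, w4}; q ∨ ¬p there: w0:T, w1:F, w2:T, w3:F, w4:F. ✓
w1: successors {w4, w5}; q ∨ ¬p there: w4:F, w5:F. ✗
w2: successors {w1, w2, w5}; q ∨ ¬p there: w1:F, w2:T, w5:F. ✓
w3: successors {w0, w1, w3, w4, w5}; q ∨ ¬p there: w0:T, w1:F, w3:F, w4:F, w5:F. ✓
w4: successors {w0, w1, w2, w3, w4, w5}; q ∨ ¬p there: w0:T, w1:F, w2:T, w3:F, w4:F, w5:F. ✓
w5: successors {w1, w5}; q ∨ ¬p there: w1:F, w5:F. ✗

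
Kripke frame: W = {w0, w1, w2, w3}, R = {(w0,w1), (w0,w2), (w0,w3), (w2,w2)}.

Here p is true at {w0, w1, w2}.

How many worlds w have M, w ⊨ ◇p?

w0: successors {w1, w2, w3}; p there: w1:T, w2:T, w3:F. ✓
w1: no successors, so ◇p fails. ✗
w2: successors {w2}; p there: w2:T. ✓
w3: no successors, so ◇p fails. ✗
Satisfying worlds: {w0, w2}.

2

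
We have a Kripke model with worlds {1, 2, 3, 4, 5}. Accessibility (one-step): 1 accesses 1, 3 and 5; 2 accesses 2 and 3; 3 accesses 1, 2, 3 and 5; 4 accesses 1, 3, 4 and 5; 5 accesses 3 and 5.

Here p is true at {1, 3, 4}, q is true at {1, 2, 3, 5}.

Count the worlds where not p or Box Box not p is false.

3

1: not p is F, Box Box not p is F. ✗
2: not p is T, Box Box not p is F. ✓
3: not p is F, Box Box not p is F. ✗
4: not p is F, Box Box not p is F. ✗
5: not p is T, Box Box not p is F. ✓
Satisfying worlds: {2, 5}.
So not p or Box Box not p fails at the other 3 worlds.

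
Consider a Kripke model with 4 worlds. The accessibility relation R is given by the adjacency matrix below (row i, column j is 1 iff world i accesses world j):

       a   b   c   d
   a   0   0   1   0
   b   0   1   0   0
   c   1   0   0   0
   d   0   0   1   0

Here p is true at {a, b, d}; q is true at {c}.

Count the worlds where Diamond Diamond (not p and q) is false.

3

a: successors {c}; Diamond (not p and q) there: c:F. ✗
b: successors {b}; Diamond (not p and q) there: b:F. ✗
c: successors {a}; Diamond (not p and q) there: a:T. ✓
d: successors {c}; Diamond (not p and q) there: c:F. ✗
Satisfying worlds: {c}.
So Diamond Diamond (not p and q) fails at the other 3 worlds.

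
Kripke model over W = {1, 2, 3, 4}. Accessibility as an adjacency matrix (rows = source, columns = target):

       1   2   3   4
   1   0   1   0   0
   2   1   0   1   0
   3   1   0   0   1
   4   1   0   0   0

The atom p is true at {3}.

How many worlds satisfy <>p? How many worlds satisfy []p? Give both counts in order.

For <>p:
1: successors {2}; p there: 2:F. ✗
2: successors {1, 3}; p there: 1:F, 3:T. ✓
3: successors {1, 4}; p there: 1:F, 4:F. ✗
4: successors {1}; p there: 1:F. ✗
— 1 world.
For []p:
1: successors {2}; p there: 2:F. ✗
2: successors {1, 3}; p there: 1:F, 3:T. ✗
3: successors {1, 4}; p there: 1:F, 4:F. ✗
4: successors {1}; p there: 1:F. ✗
— 0 worlds.

1 and 0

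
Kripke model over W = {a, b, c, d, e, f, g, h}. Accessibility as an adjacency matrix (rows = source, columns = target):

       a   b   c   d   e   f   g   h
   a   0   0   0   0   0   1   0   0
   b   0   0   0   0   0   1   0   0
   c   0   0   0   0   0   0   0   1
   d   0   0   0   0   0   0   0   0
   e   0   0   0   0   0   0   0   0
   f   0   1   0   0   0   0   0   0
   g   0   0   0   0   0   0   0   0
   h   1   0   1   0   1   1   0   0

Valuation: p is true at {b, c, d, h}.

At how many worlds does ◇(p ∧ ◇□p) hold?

a: successors {f}; p ∧ ◇□p there: f:F. ✗
b: successors {f}; p ∧ ◇□p there: f:F. ✗
c: successors {h}; p ∧ ◇□p there: h:T. ✓
d: no successors, so ◇(p ∧ ◇□p) fails. ✗
e: no successors, so ◇(p ∧ ◇□p) fails. ✗
f: successors {b}; p ∧ ◇□p there: b:T. ✓
g: no successors, so ◇(p ∧ ◇□p) fails. ✗
h: successors {a, c, e, f}; p ∧ ◇□p there: a:F, c:F, e:F, f:F. ✗
Satisfying worlds: {c, f}.

2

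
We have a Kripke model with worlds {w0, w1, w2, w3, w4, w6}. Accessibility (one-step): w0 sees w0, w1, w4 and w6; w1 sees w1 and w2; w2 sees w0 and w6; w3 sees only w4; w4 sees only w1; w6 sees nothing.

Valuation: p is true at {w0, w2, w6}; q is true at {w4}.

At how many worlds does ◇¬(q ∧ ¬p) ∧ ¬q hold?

w0: ◇¬(q ∧ ¬p) is T, ¬q is T. ✓
w1: ◇¬(q ∧ ¬p) is T, ¬q is T. ✓
w2: ◇¬(q ∧ ¬p) is T, ¬q is T. ✓
w3: ◇¬(q ∧ ¬p) is F, ¬q is T. ✗
w4: ◇¬(q ∧ ¬p) is T, ¬q is F. ✗
w6: ◇¬(q ∧ ¬p) is F, ¬q is T. ✗
Satisfying worlds: {w0, w1, w2}.

3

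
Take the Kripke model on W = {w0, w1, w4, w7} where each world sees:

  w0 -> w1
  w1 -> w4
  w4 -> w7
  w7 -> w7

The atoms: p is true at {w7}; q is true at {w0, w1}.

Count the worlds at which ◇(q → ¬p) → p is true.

1

w0: ◇(q → ¬p) is T, p is F. ✗
w1: ◇(q → ¬p) is T, p is F. ✗
w4: ◇(q → ¬p) is T, p is F. ✗
w7: ◇(q → ¬p) is T, p is T. ✓
Satisfying worlds: {w7}.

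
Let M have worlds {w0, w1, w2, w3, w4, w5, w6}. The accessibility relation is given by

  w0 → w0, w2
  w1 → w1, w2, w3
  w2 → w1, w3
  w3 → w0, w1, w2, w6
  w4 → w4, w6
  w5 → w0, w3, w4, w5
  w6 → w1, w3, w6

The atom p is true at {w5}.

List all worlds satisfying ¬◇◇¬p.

∅

w0: ◇◇¬p is T. ✗
w1: ◇◇¬p is T. ✗
w2: ◇◇¬p is T. ✗
w3: ◇◇¬p is T. ✗
w4: ◇◇¬p is T. ✗
w5: ◇◇¬p is T. ✗
w6: ◇◇¬p is T. ✗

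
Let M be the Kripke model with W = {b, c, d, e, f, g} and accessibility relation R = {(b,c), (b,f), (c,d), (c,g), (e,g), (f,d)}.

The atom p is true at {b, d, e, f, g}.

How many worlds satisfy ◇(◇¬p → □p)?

4

b: successors {c, f}; ◇¬p → □p there: c:T, f:T. ✓
c: successors {d, g}; ◇¬p → □p there: d:T, g:T. ✓
d: no successors, so ◇(◇¬p → □p) fails. ✗
e: successors {g}; ◇¬p → □p there: g:T. ✓
f: successors {d}; ◇¬p → □p there: d:T. ✓
g: no successors, so ◇(◇¬p → □p) fails. ✗
Satisfying worlds: {b, c, e, f}.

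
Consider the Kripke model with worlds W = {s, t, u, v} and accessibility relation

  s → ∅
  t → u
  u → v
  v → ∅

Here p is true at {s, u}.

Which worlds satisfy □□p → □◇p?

{s, t, v}

s: □□p is T, □◇p is T. ✓
t: □□p is F, □◇p is F. ✓
u: □□p is T, □◇p is F. ✗
v: □□p is T, □◇p is T. ✓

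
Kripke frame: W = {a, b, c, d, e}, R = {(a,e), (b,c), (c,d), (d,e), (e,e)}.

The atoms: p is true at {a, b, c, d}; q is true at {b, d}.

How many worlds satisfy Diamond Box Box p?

0

a: successors {e}; Box Box p there: e:F. ✗
b: successors {c}; Box Box p there: c:F. ✗
c: successors {d}; Box Box p there: d:F. ✗
d: successors {e}; Box Box p there: e:F. ✗
e: successors {e}; Box Box p there: e:F. ✗
Satisfying worlds: ∅.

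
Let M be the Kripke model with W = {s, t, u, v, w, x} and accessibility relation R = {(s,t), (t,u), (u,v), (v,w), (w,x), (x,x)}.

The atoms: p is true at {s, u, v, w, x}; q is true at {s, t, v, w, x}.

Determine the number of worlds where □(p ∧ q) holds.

s: successors {t}; p ∧ q there: t:F. ✗
t: successors {u}; p ∧ q there: u:F. ✗
u: successors {v}; p ∧ q there: v:T. ✓
v: successors {w}; p ∧ q there: w:T. ✓
w: successors {x}; p ∧ q there: x:T. ✓
x: successors {x}; p ∧ q there: x:T. ✓
Satisfying worlds: {u, v, w, x}.

4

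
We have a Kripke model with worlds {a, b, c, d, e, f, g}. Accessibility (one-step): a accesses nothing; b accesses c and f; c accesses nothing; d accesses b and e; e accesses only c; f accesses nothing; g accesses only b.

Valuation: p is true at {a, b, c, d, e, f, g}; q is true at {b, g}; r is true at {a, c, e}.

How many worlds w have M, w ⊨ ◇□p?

4

a: no successors, so ◇□p fails. ✗
b: successors {c, f}; □p there: c:T, f:T. ✓
c: no successors, so ◇□p fails. ✗
d: successors {b, e}; □p there: b:T, e:T. ✓
e: successors {c}; □p there: c:T. ✓
f: no successors, so ◇□p fails. ✗
g: successors {b}; □p there: b:T. ✓
Satisfying worlds: {b, d, e, g}.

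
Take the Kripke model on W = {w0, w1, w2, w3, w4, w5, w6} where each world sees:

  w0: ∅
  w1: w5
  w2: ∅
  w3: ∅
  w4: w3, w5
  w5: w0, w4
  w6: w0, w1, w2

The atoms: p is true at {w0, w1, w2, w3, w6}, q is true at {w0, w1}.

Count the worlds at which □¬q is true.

5

w0: no successors, so □¬q holds vacuously. ✓
w1: successors {w5}; ¬q there: w5:T. ✓
w2: no successors, so □¬q holds vacuously. ✓
w3: no successors, so □¬q holds vacuously. ✓
w4: successors {w3, w5}; ¬q there: w3:T, w5:T. ✓
w5: successors {w0, w4}; ¬q there: w0:F, w4:T. ✗
w6: successors {w0, w1, w2}; ¬q there: w0:F, w1:F, w2:T. ✗
Satisfying worlds: {w0, w1, w2, w3, w4}.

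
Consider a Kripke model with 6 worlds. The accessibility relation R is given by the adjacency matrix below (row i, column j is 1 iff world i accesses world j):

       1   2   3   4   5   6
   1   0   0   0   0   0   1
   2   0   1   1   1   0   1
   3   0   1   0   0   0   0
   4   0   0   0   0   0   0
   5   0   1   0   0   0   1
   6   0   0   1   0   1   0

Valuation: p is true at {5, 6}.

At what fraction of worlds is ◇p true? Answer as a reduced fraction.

2/3

1: successors {6}; p there: 6:T. ✓
2: successors {2, 3, 4, 6}; p there: 2:F, 3:F, 4:F, 6:T. ✓
3: successors {2}; p there: 2:F. ✗
4: no successors, so ◇p fails. ✗
5: successors {2, 6}; p there: 2:F, 6:T. ✓
6: successors {3, 5}; p there: 3:F, 5:T. ✓
That's 4 of 6 worlds, so 4/6 = 2/3.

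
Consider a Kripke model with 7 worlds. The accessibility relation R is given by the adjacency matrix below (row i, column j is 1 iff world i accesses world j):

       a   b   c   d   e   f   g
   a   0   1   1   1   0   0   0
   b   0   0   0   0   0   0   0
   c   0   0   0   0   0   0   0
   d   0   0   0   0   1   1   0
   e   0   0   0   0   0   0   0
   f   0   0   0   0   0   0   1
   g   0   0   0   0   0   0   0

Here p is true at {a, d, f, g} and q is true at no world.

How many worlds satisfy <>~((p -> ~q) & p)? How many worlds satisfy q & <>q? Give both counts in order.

2 and 0

For <>~((p -> ~q) & p):
a: successors {b, c, d}; ~((p -> ~q) & p) there: b:T, c:T, d:F. ✓
b: no successors, so <>~((p -> ~q) & p) fails. ✗
c: no successors, so <>~((p -> ~q) & p) fails. ✗
d: successors {e, f}; ~((p -> ~q) & p) there: e:T, f:F. ✓
e: no successors, so <>~((p -> ~q) & p) fails. ✗
f: successors {g}; ~((p -> ~q) & p) there: g:F. ✗
g: no successors, so <>~((p -> ~q) & p) fails. ✗
— 2 worlds.
For q & <>q:
a: q is F, <>q is F. ✗
b: q is F, <>q is F. ✗
c: q is F, <>q is F. ✗
d: q is F, <>q is F. ✗
e: q is F, <>q is F. ✗
f: q is F, <>q is F. ✗
g: q is F, <>q is F. ✗
— 0 worlds.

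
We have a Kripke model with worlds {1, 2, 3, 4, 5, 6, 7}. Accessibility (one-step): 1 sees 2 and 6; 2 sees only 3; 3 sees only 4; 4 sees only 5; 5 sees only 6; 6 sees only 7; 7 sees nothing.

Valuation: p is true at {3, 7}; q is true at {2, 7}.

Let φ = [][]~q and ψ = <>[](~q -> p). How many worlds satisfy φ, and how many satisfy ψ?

For [][]~q:
1: successors {2, 6}; []~q there: 2:T, 6:F. ✗
2: successors {3}; []~q there: 3:T. ✓
3: successors {4}; []~q there: 4:T. ✓
4: successors {5}; []~q there: 5:T. ✓
5: successors {6}; []~q there: 6:F. ✗
6: successors {7}; []~q there: 7:T. ✓
7: no successors, so [][]~q holds vacuously. ✓
— 5 worlds.
For <>[](~q -> p):
1: successors {2, 6}; [](~q -> p) there: 2:T, 6:T. ✓
2: successors {3}; [](~q -> p) there: 3:F. ✗
3: successors {4}; [](~q -> p) there: 4:F. ✗
4: successors {5}; [](~q -> p) there: 5:F. ✗
5: successors {6}; [](~q -> p) there: 6:T. ✓
6: successors {7}; [](~q -> p) there: 7:T. ✓
7: no successors, so <>[](~q -> p) fails. ✗
— 3 worlds.

5 and 3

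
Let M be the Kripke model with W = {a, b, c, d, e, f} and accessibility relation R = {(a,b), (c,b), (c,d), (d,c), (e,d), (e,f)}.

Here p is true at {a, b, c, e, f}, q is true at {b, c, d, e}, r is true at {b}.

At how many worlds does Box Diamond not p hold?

a: successors {b}; Diamond not p there: b:F. ✗
b: no successors, so Box Diamond not p holds vacuously. ✓
c: successors {b, d}; Diamond not p there: b:F, d:F. ✗
d: successors {c}; Diamond not p there: c:T. ✓
e: successors {d, f}; Diamond not p there: d:F, f:F. ✗
f: no successors, so Box Diamond not p holds vacuously. ✓
Satisfying worlds: {b, d, f}.

3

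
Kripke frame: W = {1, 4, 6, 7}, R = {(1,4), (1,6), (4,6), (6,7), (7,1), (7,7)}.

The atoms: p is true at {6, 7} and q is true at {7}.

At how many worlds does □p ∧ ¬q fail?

1: □p is F, ¬q is T. ✗
4: □p is T, ¬q is T. ✓
6: □p is T, ¬q is T. ✓
7: □p is F, ¬q is F. ✗
Satisfying worlds: {4, 6}.
So □p ∧ ¬q fails at the other 2 worlds.

2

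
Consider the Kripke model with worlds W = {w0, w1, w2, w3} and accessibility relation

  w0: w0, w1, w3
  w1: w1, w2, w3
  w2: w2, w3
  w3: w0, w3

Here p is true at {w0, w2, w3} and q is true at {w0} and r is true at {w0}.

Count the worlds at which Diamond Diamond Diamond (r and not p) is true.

w0: successors {w0, w1, w3}; Diamond Diamond (r and not p) there: w0:F, w1:F, w3:F. ✗
w1: successors {w1, w2, w3}; Diamond Diamond (r and not p) there: w1:F, w2:F, w3:F. ✗
w2: successors {w2, w3}; Diamond Diamond (r and not p) there: w2:F, w3:F. ✗
w3: successors {w0, w3}; Diamond Diamond (r and not p) there: w0:F, w3:F. ✗
Satisfying worlds: ∅.

0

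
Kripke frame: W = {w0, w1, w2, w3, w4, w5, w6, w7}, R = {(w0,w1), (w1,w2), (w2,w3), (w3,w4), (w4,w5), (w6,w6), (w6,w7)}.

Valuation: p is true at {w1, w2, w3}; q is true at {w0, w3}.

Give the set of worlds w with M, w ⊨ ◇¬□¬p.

{w0, w1}

w0: successors {w1}; ¬□¬p there: w1:T. ✓
w1: successors {w2}; ¬□¬p there: w2:T. ✓
w2: successors {w3}; ¬□¬p there: w3:F. ✗
w3: successors {w4}; ¬□¬p there: w4:F. ✗
w4: successors {w5}; ¬□¬p there: w5:F. ✗
w5: no successors, so ◇¬□¬p fails. ✗
w6: successors {w6, w7}; ¬□¬p there: w6:F, w7:F. ✗
w7: no successors, so ◇¬□¬p fails. ✗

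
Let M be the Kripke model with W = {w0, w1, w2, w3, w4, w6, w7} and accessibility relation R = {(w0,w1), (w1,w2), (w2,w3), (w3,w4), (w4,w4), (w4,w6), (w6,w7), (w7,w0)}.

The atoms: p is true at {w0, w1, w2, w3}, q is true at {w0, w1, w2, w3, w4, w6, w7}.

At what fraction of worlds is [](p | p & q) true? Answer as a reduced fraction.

w0: successors {w1}; p | p & q there: w1:T. ✓
w1: successors {w2}; p | p & q there: w2:T. ✓
w2: successors {w3}; p | p & q there: w3:T. ✓
w3: successors {w4}; p | p & q there: w4:F. ✗
w4: successors {w4, w6}; p | p & q there: w4:F, w6:F. ✗
w6: successors {w7}; p | p & q there: w7:F. ✗
w7: successors {w0}; p | p & q there: w0:T. ✓
That's 4 of 7 worlds, so 4/7.

4/7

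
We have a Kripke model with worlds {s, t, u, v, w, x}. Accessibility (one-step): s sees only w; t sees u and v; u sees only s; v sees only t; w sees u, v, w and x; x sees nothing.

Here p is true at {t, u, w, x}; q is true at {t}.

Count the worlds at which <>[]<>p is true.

s: successors {w}; []<>p there: w:F. ✗
t: successors {u, v}; []<>p there: u:T, v:T. ✓
u: successors {s}; []<>p there: s:T. ✓
v: successors {t}; []<>p there: t:F. ✗
w: successors {u, v, w, x}; []<>p there: u:T, v:T, w:F, x:T. ✓
x: no successors, so <>[]<>p fails. ✗
Satisfying worlds: {t, u, w}.

3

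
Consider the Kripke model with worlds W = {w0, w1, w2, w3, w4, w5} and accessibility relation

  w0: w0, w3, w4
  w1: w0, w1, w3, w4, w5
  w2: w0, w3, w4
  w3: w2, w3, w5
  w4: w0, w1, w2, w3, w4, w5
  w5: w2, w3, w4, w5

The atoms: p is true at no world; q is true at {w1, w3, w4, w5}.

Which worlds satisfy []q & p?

∅

w0: []q is F, p is F. ✗
w1: []q is F, p is F. ✗
w2: []q is F, p is F. ✗
w3: []q is F, p is F. ✗
w4: []q is F, p is F. ✗
w5: []q is F, p is F. ✗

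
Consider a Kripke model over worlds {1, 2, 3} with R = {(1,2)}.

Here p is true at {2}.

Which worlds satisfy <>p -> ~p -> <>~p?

{2, 3}

1: <>p is T, ~p -> <>~p is F. ✗
2: <>p is F, ~p -> <>~p is T. ✓
3: <>p is F, ~p -> <>~p is F. ✓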